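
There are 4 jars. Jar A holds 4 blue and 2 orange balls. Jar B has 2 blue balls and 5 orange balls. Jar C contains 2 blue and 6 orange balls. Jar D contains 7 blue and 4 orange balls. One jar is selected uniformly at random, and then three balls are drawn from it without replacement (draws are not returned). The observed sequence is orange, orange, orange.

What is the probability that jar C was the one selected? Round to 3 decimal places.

0.535

For each hypothesis, P(data | H) works out to: P(data | jar A) = (2/6)(1/5)(0/4) = 0; P(data | jar B) = (5/7)(4/6)(3/5) = 0.28571; P(data | jar C) = (6/8)(5/7)(4/6) = 0.35714; P(data | jar D) = (4/11)(3/10)(2/9) = 0.024242.
Weighting by the prior gives 1/4 · 0 = 0, 1/4 · 0.28571 = 0.071429, 1/4 · 0.35714 = 0.089286, 1/4 · 0.024242 = 0.0060606; with total 0.16677.
By Bayes' rule, P(jar C | data) = (0.089286) / (0.16677) = 0.53537.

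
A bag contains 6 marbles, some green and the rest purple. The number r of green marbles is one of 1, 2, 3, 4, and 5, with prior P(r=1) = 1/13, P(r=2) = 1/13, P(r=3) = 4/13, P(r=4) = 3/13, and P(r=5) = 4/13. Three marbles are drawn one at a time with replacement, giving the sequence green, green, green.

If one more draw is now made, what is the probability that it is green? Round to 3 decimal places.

0.744

The likelihood of the observed sequence under each hypothesis: P(data | r = 1) = (1/6)(1/6)(1/6) = 0.0046296; P(data | r = 2) = (2/6)(2/6)(2/6) = 0.037037; P(data | r = 3) = (3/6)(3/6)(3/6) = 0.125; P(data | r = 4) = (4/6)(4/6)(4/6) = 0.2963; P(data | r = 5) = (5/6)(5/6)(5/6) = 0.5787.
The prior-weighted likelihoods are 1/13 · 0.0046296 = 0.00035613, 1/13 · 0.037037 = 0.002849, 4/13 · 0.125 = 0.038462, 3/13 · 0.2963 = 0.068376, 4/13 · 0.5787 = 0.17806; with total 0.28811.
Dividing through by the total gives posterior P(r = 1 | data) = 0.0012361, P(r = 2 | data) = 0.0098888, P(r = 3 | data) = 0.1335, P(r = 4 | data) = 0.23733, P(r = 5 | data) = 0.61805.
Averaging over the posterior, P(green next | data) = (1/6)(0.0012361) + (1/3)(0.0098888) + (1/2)(0.1335) + (2/3)(0.23733) + (5/6)(0.61805) = 0.74351.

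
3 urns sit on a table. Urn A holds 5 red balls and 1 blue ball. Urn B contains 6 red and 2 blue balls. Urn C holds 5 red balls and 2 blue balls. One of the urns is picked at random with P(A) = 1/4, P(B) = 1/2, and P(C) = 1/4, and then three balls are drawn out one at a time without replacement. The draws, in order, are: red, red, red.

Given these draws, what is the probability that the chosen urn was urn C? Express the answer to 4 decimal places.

Under each hypothesis, the probability of the observed sequence is: P(data | urn A) = (5/6)(4/5)(3/4) = 1/2; P(data | urn B) = (6/8)(5/7)(4/6) = 5/14; P(data | urn C) = (5/7)(4/6)(3/5) = 2/7.
The prior-weighted likelihoods are 1/4 · 1/2 = 1/8, 1/2 · 5/14 = 5/28, 1/4 · 2/7 = 1/14; with total 3/8.
Hence P(urn C | data) = (1/14) / (3/8) = 4/21.

0.1905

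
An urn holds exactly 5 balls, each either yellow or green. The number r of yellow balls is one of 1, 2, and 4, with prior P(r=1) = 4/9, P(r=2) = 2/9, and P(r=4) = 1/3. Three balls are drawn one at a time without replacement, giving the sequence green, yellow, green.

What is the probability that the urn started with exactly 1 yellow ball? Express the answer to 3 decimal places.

0.667

For each hypothesis, P(data | H) works out to: P(data | r = 1) = (4/5)(1/4)(3/3) = 1/5; P(data | r = 2) = (3/5)(2/4)(2/3) = 1/5; P(data | r = 4) = (1/5)(4/4)(0/3) = 0.
Weighting by the prior gives 4/9 · 1/5 = 4/45, 2/9 · 1/5 = 2/45, 1/3 · 0 = 0; with total 2/15.
Hence P(r = 1 | data) = (4/45) / (2/15) = 2/3.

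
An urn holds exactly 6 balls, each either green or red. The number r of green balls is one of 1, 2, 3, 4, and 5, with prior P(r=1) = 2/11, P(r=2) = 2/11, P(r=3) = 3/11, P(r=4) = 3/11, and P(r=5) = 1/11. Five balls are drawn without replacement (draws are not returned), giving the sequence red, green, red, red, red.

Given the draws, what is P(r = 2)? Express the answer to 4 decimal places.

The likelihood of the observed sequence under each hypothesis: P(data | r = 1) = (5/6)(1/5)(4/4)(3/3)(2/2) = 1/6; P(data | r = 2) = (4/6)(2/5)(3/4)(2/3)(1/2) = 1/15; P(data | r = 3) = (3/6)(3/5)(2/4)(1/3)(0/2) = 0; P(data | r = 4) = (2/6)(4/5)(1/4)(0/3) = 0; P(data | r = 5) = (1/6)(5/5)(0/4) = 0.
The prior-weighted likelihoods are 2/11 · 1/6 = 1/33, 2/11 · 1/15 = 2/165, 3/11 · 0 = 0, 3/11 · 0 = 0, 1/11 · 0 = 0; these sum to 7/165.
Therefore the posterior P(r = 2 | data) = (2/165) / (7/165) = 2/7.

0.2857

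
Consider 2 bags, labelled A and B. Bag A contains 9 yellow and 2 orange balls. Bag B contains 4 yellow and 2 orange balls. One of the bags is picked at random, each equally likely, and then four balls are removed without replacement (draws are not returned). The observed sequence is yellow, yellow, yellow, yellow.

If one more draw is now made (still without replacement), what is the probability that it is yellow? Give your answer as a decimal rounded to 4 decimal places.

0.6081

The likelihood of the observed sequence under each hypothesis: P(data | bag A) = (9/11)(8/10)(7/9)(6/8) = 21/55; P(data | bag B) = (4/6)(3/5)(2/4)(1/3) = 1/15.
Multiplying each by its prior: 1/2 · 21/55 = 21/110, 1/2 · 1/15 = 1/30; with total 37/165.
The posterior is then P(bag A | data) = 63/74, P(bag B | data) = 11/74.
Averaging over the posterior, P(yellow next | data) = (5/7)(63/74) + (0)(11/74) = 45/74.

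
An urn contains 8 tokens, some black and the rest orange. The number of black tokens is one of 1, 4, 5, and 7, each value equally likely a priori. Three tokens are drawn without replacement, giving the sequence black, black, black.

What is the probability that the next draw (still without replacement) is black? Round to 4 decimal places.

0.6694

For each hypothesis, P(data | H) works out to: P(data | r = 1) = (1/8)(0/7) = 0; P(data | r = 4) = (4/8)(3/7)(2/6) = 1/14; P(data | r = 5) = (5/8)(4/7)(3/6) = 5/28; P(data | r = 7) = (7/8)(6/7)(5/6) = 5/8.
Weighting by the prior gives 1/4 · 0 = 0, 1/4 · 1/14 = 1/56, 1/4 · 5/28 = 5/112, 1/4 · 5/8 = 5/32; with total 7/32.
Normalising, the posterior is P(r = 1 | data) = 0, P(r = 4 | data) = 4/49, P(r = 5 | data) = 10/49, P(r = 7 | data) = 5/7.
Averaging over the posterior, P(black next | data) = (1/5)(4/49) + (2/5)(10/49) + (4/5)(5/7) = 164/245.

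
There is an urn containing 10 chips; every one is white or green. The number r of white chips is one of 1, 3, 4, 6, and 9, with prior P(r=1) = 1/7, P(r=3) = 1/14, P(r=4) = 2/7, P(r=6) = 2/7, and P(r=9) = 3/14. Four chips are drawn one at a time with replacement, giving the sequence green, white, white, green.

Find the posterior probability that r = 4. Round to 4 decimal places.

0.4224

Under each hypothesis, the probability of the observed sequence is: P(data | r = 1) = (9/10)(1/10)(1/10)(9/10) = 0.0081; P(data | r = 3) = (7/10)(3/10)(3/10)(7/10) = 0.0441; P(data | r = 4) = (6/10)(4/10)(4/10)(6/10) = 0.0576; P(data | r = 6) = (4/10)(6/10)(6/10)(4/10) = 0.0576; P(data | r = 9) = (1/10)(9/10)(9/10)(1/10) = 0.0081.
Weighting by the prior gives 1/7 · 0.0081 = 0.0011571, 1/14 · 0.0441 = 0.00315, 2/7 · 0.0576 = 0.016457, 2/7 · 0.0576 = 0.016457, 3/14 · 0.0081 = 0.0017357; these sum to 0.038957.
So P(r = 4 | data) = (0.016457) / (0.038957) = 0.42244.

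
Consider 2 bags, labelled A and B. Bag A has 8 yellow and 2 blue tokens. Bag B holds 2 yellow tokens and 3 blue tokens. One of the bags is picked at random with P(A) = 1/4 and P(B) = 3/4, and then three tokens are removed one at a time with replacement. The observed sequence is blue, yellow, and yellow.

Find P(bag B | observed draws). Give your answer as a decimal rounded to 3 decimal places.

Compute the likelihood of the observed sequence for each case: P(data | bag A) = (2/10)(8/10)(8/10) = 16/125; P(data | bag B) = (3/5)(2/5)(2/5) = 12/125.
Multiplying each by its prior: 1/4 · 16/125 = 4/125, 3/4 · 12/125 = 9/125; these sum to 13/125.
Hence P(bag B | data) = (9/125) / (13/125) = 9/13.

0.692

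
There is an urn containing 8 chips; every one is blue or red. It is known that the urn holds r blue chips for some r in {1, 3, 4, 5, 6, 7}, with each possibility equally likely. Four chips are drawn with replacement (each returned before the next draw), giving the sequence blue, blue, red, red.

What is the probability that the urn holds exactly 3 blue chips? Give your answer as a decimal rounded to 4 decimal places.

0.2373

For each hypothesis, P(data | H) works out to: P(data | r = 1) = (1/8)(1/8)(7/8)(7/8) = 0.011963; P(data | r = 3) = (3/8)(3/8)(5/8)(5/8) = 0.054932; P(data | r = 4) = (4/8)(4/8)(4/8)(4/8) = 0.0625; P(data | r = 5) = (5/8)(5/8)(3/8)(3/8) = 0.054932; P(data | r = 6) = (6/8)(6/8)(2/8)(2/8) = 0.035156; P(data | r = 7) = (7/8)(7/8)(1/8)(1/8) = 0.011963.
The prior-weighted likelihoods are 1/6 · 0.011963 = 0.0019938, 1/6 · 0.054932 = 0.0091553, 1/6 · 0.0625 = 0.010417, 1/6 · 0.054932 = 0.0091553, 1/6 · 0.035156 = 0.0058594, 1/6 · 0.011963 = 0.0019938; with total 0.038574.
Therefore the posterior P(r = 3 | data) = (0.0091553) / (0.038574) = 0.23734.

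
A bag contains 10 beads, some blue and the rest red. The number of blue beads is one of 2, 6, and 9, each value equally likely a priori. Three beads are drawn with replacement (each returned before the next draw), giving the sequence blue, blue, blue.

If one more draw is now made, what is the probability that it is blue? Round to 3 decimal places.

Under each hypothesis, the probability of the observed sequence is: P(data | r = 2) = (2/10)(2/10)(2/10) = 0.008; P(data | r = 6) = (6/10)(6/10)(6/10) = 0.216; P(data | r = 9) = (9/10)(9/10)(9/10) = 0.729.
Multiplying each by its prior: 1/3 · 0.008 = 0.0026667, 1/3 · 0.216 = 0.072, 1/3 · 0.729 = 0.243; these sum to 0.31767.
Normalising, the posterior is P(r = 2 | data) = 0.0083945, P(r = 6 | data) = 0.22665, P(r = 9 | data) = 0.76495.
The predictive probability is P(blue next | data) = (1/5)(0.0083945) + (3/5)(0.22665) + (9/10)(0.76495) = 0.82613.

0.826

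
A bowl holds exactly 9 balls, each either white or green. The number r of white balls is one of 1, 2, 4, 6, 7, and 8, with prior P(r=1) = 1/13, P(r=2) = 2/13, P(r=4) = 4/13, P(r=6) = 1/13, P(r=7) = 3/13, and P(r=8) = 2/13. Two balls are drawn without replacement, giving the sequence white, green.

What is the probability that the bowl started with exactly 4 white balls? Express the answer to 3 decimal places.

0.417

For each hypothesis, P(data | H) works out to: P(data | r = 1) = (1/9)(8/8) = 1/9; P(data | r = 2) = (2/9)(7/8) = 7/36; P(data | r = 4) = (4/9)(5/8) = 5/18; P(data | r = 6) = (6/9)(3/8) = 1/4; P(data | r = 7) = (7/9)(2/8) = 7/36; P(data | r = 8) = (8/9)(1/8) = 1/9.
Multiplying each by its prior: 1/13 · 1/9 = 1/117, 2/13 · 7/36 = 7/234, 4/13 · 5/18 = 10/117, 1/13 · 1/4 = 1/52, 3/13 · 7/36 = 7/156, 2/13 · 1/9 = 2/117; with total 8/39.
So P(r = 4 | data) = (10/117) / (8/39) = 5/12.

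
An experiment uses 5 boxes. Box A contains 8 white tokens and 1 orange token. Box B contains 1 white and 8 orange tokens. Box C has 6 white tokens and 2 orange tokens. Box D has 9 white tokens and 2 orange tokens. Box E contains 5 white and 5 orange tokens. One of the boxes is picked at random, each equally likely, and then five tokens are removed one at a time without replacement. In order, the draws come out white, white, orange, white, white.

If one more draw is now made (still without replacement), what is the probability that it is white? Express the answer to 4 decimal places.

Under each hypothesis, the probability of the observed sequence is: P(data | box A) = (8/9)(7/8)(1/7)(6/6)(5/5) = 0.11111; P(data | box B) = (1/9)(0/8) = 0; P(data | box C) = (6/8)(5/7)(2/6)(4/5)(3/4) = 0.10714; P(data | box D) = (9/11)(8/10)(2/9)(7/8)(6/7) = 0.10909; P(data | box E) = (5/10)(4/9)(5/8)(3/7)(2/6) = 0.019841.
Weighting by the prior gives 1/5 · 0.11111 = 0.022222, 1/5 · 0 = 0, 1/5 · 0.10714 = 0.021429, 1/5 · 0.10909 = 0.021818, 1/5 · 0.019841 = 0.0039683; with total 0.069437.
The posterior is then P(box A | data) = 0.32003, P(box B | data) = 0, P(box C | data) = 0.3086, P(box D | data) = 0.31421, P(box E | data) = 0.057149.
Averaging over the posterior, P(white next | data) = (1)(0.32003) + (2/3)(0.3086) + (5/6)(0.31421) + (1/5)(0.057149) = 0.79904.

0.7990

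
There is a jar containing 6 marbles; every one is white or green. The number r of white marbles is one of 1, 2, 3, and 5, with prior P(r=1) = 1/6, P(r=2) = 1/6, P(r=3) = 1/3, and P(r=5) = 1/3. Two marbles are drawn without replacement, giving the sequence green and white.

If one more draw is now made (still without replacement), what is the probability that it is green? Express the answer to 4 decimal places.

Under each hypothesis, the probability of the observed sequence is: P(data | r = 1) = (5/6)(1/5) = 1/6; P(data | r = 2) = (4/6)(2/5) = 4/15; P(data | r = 3) = (3/6)(3/5) = 3/10; P(data | r = 5) = (1/6)(5/5) = 1/6.
The prior-weighted likelihoods are 1/6 · 1/6 = 1/36, 1/6 · 4/15 = 2/45, 1/3 · 3/10 = 1/10, 1/3 · 1/6 = 1/18; with total 41/180.
The posterior is then P(r = 1 | data) = 5/41, P(r = 2 | data) = 8/41, P(r = 3 | data) = 18/41, P(r = 5 | data) = 10/41.
Averaging over the posterior, P(green next | data) = (1)(5/41) + (3/4)(8/41) + (1/2)(18/41) + (0)(10/41) = 20/41.

0.4878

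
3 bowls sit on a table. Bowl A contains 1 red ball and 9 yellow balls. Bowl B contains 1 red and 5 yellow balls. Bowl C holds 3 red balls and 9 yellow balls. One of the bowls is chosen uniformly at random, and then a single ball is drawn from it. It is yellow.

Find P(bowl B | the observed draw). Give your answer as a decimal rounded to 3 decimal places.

For each hypothesis, P(data | H) works out to: P(data | bowl A) = (9/10) = 9/10; P(data | bowl B) = (5/6) = 5/6; P(data | bowl C) = (9/12) = 3/4.
The prior-weighted likelihoods are 1/3 · 9/10 = 3/10, 1/3 · 5/6 = 5/18, 1/3 · 3/4 = 1/4; these sum to 149/180.
Hence P(bowl B | data) = (5/18) / (149/180) = 50/149.

0.336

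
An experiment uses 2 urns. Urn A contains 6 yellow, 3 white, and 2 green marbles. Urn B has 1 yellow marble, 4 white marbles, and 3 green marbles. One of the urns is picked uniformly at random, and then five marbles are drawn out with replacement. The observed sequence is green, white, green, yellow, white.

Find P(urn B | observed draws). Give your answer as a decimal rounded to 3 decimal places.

0.766

For each hypothesis, P(data | H) works out to: P(data | urn A) = (2/11)(3/11)(2/11)(6/11)(3/11) = 0.0013412; P(data | urn B) = (3/8)(4/8)(3/8)(1/8)(4/8) = 0.0043945.
The prior-weighted likelihoods are 1/2 · 0.0013412 = 0.0006706, 1/2 · 0.0043945 = 0.0021973; summing to 0.0028679.
By Bayes' rule, P(urn B | data) = (0.0021973) / (0.0028679) = 0.76617.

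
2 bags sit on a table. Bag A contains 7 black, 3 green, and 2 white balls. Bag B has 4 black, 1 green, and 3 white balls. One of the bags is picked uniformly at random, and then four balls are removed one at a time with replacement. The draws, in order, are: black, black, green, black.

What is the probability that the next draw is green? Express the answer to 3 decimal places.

The likelihood of the observed sequence under each hypothesis: P(data | bag A) = (7/12)(7/12)(3/12)(7/12) = 0.049624; P(data | bag B) = (4/8)(4/8)(1/8)(4/8) = 0.015625.
The prior-weighted likelihoods are 1/2 · 0.049624 = 0.024812, 1/2 · 0.015625 = 0.0078125; these sum to 0.032624.
Normalising, the posterior is P(bag A | data) = 0.76053, P(bag B | data) = 0.23947.
Averaging over the posterior, P(green next | data) = (1/4)(0.76053) + (1/8)(0.23947) = 0.22007.

0.220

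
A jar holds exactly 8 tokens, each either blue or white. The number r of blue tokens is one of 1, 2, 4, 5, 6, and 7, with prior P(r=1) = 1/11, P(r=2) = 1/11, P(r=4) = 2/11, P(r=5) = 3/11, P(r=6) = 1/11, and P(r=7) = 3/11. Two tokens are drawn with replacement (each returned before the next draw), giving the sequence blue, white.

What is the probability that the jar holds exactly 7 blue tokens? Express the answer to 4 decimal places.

0.1628

Compute the likelihood of the observed sequence for each case: P(data | r = 1) = (1/8)(7/8) = 7/64; P(data | r = 2) = (2/8)(6/8) = 3/16; P(data | r = 4) = (4/8)(4/8) = 1/4; P(data | r = 5) = (5/8)(3/8) = 15/64; P(data | r = 6) = (6/8)(2/8) = 3/16; P(data | r = 7) = (7/8)(1/8) = 7/64.
Multiplying each by its prior: 1/11 · 7/64 = 7/704, 1/11 · 3/16 = 3/176, 2/11 · 1/4 = 1/22, 3/11 · 15/64 = 45/704, 1/11 · 3/16 = 3/176, 3/11 · 7/64 = 21/704; with total 129/704.
By Bayes' rule, P(r = 7 | data) = (21/704) / (129/704) = 7/43.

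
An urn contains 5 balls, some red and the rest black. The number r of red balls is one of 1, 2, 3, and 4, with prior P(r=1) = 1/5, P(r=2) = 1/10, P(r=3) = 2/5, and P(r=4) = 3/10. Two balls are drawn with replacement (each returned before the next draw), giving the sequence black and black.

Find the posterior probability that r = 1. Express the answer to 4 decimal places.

Under each hypothesis, the probability of the observed sequence is: P(data | r = 1) = (4/5)(4/5) = 16/25; P(data | r = 2) = (3/5)(3/5) = 9/25; P(data | r = 3) = (2/5)(2/5) = 4/25; P(data | r = 4) = (1/5)(1/5) = 1/25.
The prior-weighted likelihoods are 1/5 · 16/25 = 16/125, 1/10 · 9/25 = 9/250, 2/5 · 4/25 = 8/125, 3/10 · 1/25 = 3/250; with total 6/25.
By Bayes' rule, P(r = 1 | data) = (16/125) / (6/25) = 8/15.

0.5333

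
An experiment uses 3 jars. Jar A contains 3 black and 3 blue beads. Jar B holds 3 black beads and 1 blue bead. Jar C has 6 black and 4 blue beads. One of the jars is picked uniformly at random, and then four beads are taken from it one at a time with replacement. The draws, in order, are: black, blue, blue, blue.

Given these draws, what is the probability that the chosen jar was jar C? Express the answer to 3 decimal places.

The likelihood of the observed sequence under each hypothesis: P(data | jar A) = (3/6)(3/6)(3/6)(3/6) = 0.0625; P(data | jar B) = (3/4)(1/4)(1/4)(1/4) = 0.011719; P(data | jar C) = (6/10)(4/10)(4/10)(4/10) = 0.0384.
Multiplying each by its prior: 1/3 · 0.0625 = 0.020833, 1/3 · 0.011719 = 0.0039062, 1/3 · 0.0384 = 0.0128; these sum to 0.03754.
Therefore the posterior P(jar C | data) = (0.0128) / (0.03754) = 0.34097.

0.341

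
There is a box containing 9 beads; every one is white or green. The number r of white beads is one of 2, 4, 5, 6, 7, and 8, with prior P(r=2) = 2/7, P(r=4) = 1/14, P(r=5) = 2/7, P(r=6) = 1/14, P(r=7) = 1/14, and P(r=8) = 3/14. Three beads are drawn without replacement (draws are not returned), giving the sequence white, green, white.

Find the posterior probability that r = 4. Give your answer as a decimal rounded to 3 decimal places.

0.077

Compute the likelihood of the observed sequence for each case: P(data | r = 2) = (2/9)(7/8)(1/7) = 0.027778; P(data | r = 4) = (4/9)(5/8)(3/7) = 0.11905; P(data | r = 5) = (5/9)(4/8)(4/7) = 0.15873; P(data | r = 6) = (6/9)(3/8)(5/7) = 0.17857; P(data | r = 7) = (7/9)(2/8)(6/7) = 0.16667; P(data | r = 8) = (8/9)(1/8)(7/7) = 0.11111.
The prior-weighted likelihoods are 2/7 · 0.027778 = 0.0079365, 1/14 · 0.11905 = 0.0085034, 2/7 · 0.15873 = 0.045351, 1/14 · 0.17857 = 0.012755, 1/14 · 0.16667 = 0.011905, 3/14 · 0.11111 = 0.02381; these sum to 0.11026.
Hence P(r = 4 | data) = (0.0085034) / (0.11026) = 0.077121.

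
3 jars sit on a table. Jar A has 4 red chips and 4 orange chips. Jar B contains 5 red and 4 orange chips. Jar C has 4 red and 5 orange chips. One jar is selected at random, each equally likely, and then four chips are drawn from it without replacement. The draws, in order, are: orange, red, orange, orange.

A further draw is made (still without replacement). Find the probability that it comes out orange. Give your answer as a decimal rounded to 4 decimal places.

Under each hypothesis, the probability of the observed sequence is: P(data | jar A) = (4/8)(4/7)(3/6)(2/5) = 2/35; P(data | jar B) = (4/9)(5/8)(3/7)(2/6) = 5/126; P(data | jar C) = (5/9)(4/8)(4/7)(3/6) = 5/63.
Weighting by the prior gives 1/3 · 2/35 = 2/105, 1/3 · 5/126 = 5/378, 1/3 · 5/63 = 5/189; these sum to 37/630.
Normalising, the posterior is P(jar A | data) = 12/37, P(jar B | data) = 25/111, P(jar C | data) = 50/111.
So P(orange next | data) = Σ P(orange next | H) P(H | data) = (1/4)(12/37) + (1/5)(25/111) + (2/5)(50/111) = 34/111.

0.3063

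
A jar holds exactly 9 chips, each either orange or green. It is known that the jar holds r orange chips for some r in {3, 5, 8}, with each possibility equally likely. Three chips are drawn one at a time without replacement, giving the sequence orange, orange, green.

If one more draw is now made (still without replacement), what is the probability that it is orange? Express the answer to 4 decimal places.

Under each hypothesis, the probability of the observed sequence is: P(data | r = 3) = (3/9)(2/8)(6/7) = 1/14; P(data | r = 5) = (5/9)(4/8)(4/7) = 10/63; P(data | r = 8) = (8/9)(7/8)(1/7) = 1/9.
Weighting by the prior gives 1/3 · 1/14 = 1/42, 1/3 · 10/63 = 10/189, 1/3 · 1/9 = 1/27; summing to 43/378.
Dividing through by the total gives posterior P(r = 3 | data) = 9/43, P(r = 5 | data) = 20/43, P(r = 8 | data) = 14/43.
Averaging over the posterior, P(orange next | data) = (1/6)(9/43) + (1/2)(20/43) + (1)(14/43) = 51/86.

0.5930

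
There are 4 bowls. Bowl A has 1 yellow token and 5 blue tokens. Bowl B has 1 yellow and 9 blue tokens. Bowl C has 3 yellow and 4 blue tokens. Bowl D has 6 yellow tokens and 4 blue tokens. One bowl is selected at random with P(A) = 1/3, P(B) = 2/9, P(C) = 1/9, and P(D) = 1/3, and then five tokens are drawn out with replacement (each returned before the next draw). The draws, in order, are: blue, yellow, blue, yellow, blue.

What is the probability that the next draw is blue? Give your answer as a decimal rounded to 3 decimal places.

0.605

The likelihood of the observed sequence under each hypothesis: P(data | bowl A) = (5/6)(1/6)(5/6)(1/6)(5/6) = 0.016075; P(data | bowl B) = (9/10)(1/10)(9/10)(1/10)(9/10) = 0.00729; P(data | bowl C) = (4/7)(3/7)(4/7)(3/7)(4/7) = 0.034271; P(data | bowl D) = (4/10)(6/10)(4/10)(6/10)(4/10) = 0.02304.
The prior-weighted likelihoods are 1/3 · 0.016075 = 0.0053584, 2/9 · 0.00729 = 0.00162, 1/9 · 0.034271 = 0.0038079, 1/3 · 0.02304 = 0.00768; summing to 0.018466.
Dividing through by the total gives posterior P(bowl A | data) = 0.29017, P(bowl B | data) = 0.087727, P(bowl C | data) = 0.20621, P(bowl D | data) = 0.41589.
So P(blue next | data) = Σ P(blue next | H) P(H | data) = (5/6)(0.29017) + (9/10)(0.087727) + (4/7)(0.20621) + (2/5)(0.41589) = 0.60495.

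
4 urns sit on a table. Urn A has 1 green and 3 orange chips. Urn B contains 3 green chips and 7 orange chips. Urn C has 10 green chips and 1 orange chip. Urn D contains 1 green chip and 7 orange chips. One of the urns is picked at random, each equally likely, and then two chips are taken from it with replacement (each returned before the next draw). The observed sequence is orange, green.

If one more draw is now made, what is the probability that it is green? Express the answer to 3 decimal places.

0.337

Compute the likelihood of the observed sequence for each case: P(data | urn A) = (3/4)(1/4) = 0.1875; P(data | urn B) = (7/10)(3/10) = 0.21; P(data | urn C) = (1/11)(10/11) = 0.082645; P(data | urn D) = (7/8)(1/8) = 0.10938.
The prior-weighted likelihoods are 1/4 · 0.1875 = 0.046875, 1/4 · 0.21 = 0.0525, 1/4 · 0.082645 = 0.020661, 1/4 · 0.10938 = 0.027344; summing to 0.14738.
The posterior is then P(urn A | data) = 0.31806, P(urn B | data) = 0.35622, P(urn C | data) = 0.14019, P(urn D | data) = 0.18553.
The predictive probability is P(green next | data) = (1/4)(0.31806) + (3/10)(0.35622) + (10/11)(0.14019) + (1/8)(0.18553) = 0.33702.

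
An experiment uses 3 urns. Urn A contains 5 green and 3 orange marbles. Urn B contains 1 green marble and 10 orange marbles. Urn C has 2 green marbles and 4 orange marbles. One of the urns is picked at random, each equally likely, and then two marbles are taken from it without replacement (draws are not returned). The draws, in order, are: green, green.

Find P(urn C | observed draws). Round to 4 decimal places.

0.1573

Under each hypothesis, the probability of the observed sequence is: P(data | urn A) = (5/8)(4/7) = 5/14; P(data | urn B) = (1/11)(0/10) = 0; P(data | urn C) = (2/6)(1/5) = 1/15.
Multiplying each by its prior: 1/3 · 5/14 = 5/42, 1/3 · 0 = 0, 1/3 · 1/15 = 1/45; these sum to 89/630.
So P(urn C | data) = (1/45) / (89/630) = 14/89.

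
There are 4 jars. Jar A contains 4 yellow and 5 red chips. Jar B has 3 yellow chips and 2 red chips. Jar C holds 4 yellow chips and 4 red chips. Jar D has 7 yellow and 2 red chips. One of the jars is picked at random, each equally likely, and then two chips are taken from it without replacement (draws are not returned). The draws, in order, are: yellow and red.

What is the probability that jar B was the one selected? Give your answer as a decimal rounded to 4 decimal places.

0.2836

Under each hypothesis, the probability of the observed sequence is: P(data | jar A) = (4/9)(5/8) = 0.27778; P(data | jar B) = (3/5)(2/4) = 0.3; P(data | jar C) = (4/8)(4/7) = 0.28571; P(data | jar D) = (7/9)(2/8) = 0.19444.
The prior-weighted likelihoods are 1/4 · 0.27778 = 0.069444, 1/4 · 0.3 = 0.075, 1/4 · 0.28571 = 0.071429, 1/4 · 0.19444 = 0.048611; with total 0.26448.
Therefore the posterior P(jar B | data) = (0.075) / (0.26448) = 0.28357.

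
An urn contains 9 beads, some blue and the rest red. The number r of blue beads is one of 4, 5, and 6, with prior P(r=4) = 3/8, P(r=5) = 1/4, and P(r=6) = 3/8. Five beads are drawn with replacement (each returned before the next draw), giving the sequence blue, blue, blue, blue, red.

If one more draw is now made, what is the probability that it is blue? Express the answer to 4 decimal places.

Compute the likelihood of the observed sequence for each case: P(data | r = 4) = (4/9)(4/9)(4/9)(4/9)(5/9) = 0.021677; P(data | r = 5) = (5/9)(5/9)(5/9)(5/9)(4/9) = 0.042338; P(data | r = 6) = (6/9)(6/9)(6/9)(6/9)(3/9) = 0.065844.
Multiplying each by its prior: 3/8 · 0.021677 = 0.0081288, 1/4 · 0.042338 = 0.010584, 3/8 · 0.065844 = 0.024691; these sum to 0.043405.
Dividing through by the total gives posterior P(r = 4 | data) = 0.18728, P(r = 5 | data) = 0.24385, P(r = 6 | data) = 0.56886.
The predictive probability is P(blue next | data) = (4/9)(0.18728) + (5/9)(0.24385) + (2/3)(0.56886) = 0.59795.

0.5980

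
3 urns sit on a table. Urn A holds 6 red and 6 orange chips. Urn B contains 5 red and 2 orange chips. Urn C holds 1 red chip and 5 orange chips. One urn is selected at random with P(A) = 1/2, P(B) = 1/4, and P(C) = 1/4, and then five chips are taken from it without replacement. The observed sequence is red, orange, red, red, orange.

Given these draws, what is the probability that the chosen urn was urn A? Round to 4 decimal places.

Compute the likelihood of the observed sequence for each case: P(data | urn A) = (6/12)(6/11)(5/10)(4/9)(5/8) = 5/132; P(data | urn B) = (5/7)(2/6)(4/5)(3/4)(1/3) = 1/21; P(data | urn C) = (1/6)(5/5)(0/4) = 0.
Multiplying each by its prior: 1/2 · 5/132 = 5/264, 1/4 · 1/21 = 1/84, 1/4 · 0 = 0; with total 19/616.
Hence P(urn A | data) = (5/264) / (19/616) = 35/57.

0.6140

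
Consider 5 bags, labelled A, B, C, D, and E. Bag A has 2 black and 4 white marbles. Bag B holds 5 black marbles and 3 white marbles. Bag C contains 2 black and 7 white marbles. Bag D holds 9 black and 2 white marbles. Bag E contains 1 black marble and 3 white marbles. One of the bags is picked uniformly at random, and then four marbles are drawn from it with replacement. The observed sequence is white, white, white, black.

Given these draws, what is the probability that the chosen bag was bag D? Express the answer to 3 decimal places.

Under each hypothesis, the probability of the observed sequence is: P(data | bag A) = (4/6)(4/6)(4/6)(2/6) = 0.098765; P(data | bag B) = (3/8)(3/8)(3/8)(5/8) = 0.032959; P(data | bag C) = (7/9)(7/9)(7/9)(2/9) = 0.10456; P(data | bag D) = (2/11)(2/11)(2/11)(9/11) = 0.0049177; P(data | bag E) = (3/4)(3/4)(3/4)(1/4) = 0.10547.
Weighting by the prior gives 1/5 · 0.098765 = 0.019753, 1/5 · 0.032959 = 0.0065918, 1/5 · 0.10456 = 0.020911, 1/5 · 0.0049177 = 0.00098354, 1/5 · 0.10547 = 0.021094; summing to 0.069334.
Hence P(bag D | data) = (0.00098354) / (0.069334) = 0.014186.

0.014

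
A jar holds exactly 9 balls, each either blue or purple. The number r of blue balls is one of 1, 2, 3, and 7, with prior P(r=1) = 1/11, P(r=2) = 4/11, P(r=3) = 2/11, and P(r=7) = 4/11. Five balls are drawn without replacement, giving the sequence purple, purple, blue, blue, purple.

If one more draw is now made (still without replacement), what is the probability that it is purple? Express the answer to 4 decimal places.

0.8846

Under each hypothesis, the probability of the observed sequence is: P(data | r = 1) = (8/9)(7/8)(1/7)(0/6) = 0; P(data | r = 2) = (7/9)(6/8)(2/7)(1/6)(5/5) = 1/36; P(data | r = 3) = (6/9)(5/8)(3/7)(2/6)(4/5) = 1/21; P(data | r = 7) = (2/9)(1/8)(7/7)(6/6)(0/5) = 0.
Multiplying each by its prior: 1/11 · 0 = 0, 4/11 · 1/36 = 1/99, 2/11 · 1/21 = 2/231, 4/11 · 0 = 0; summing to 13/693.
Dividing through by the total gives posterior P(r = 1 | data) = 0, P(r = 2 | data) = 7/13, P(r = 3 | data) = 6/13, P(r = 7 | data) = 0.
The predictive probability is P(purple next | data) = (1)(7/13) + (3/4)(6/13) = 23/26.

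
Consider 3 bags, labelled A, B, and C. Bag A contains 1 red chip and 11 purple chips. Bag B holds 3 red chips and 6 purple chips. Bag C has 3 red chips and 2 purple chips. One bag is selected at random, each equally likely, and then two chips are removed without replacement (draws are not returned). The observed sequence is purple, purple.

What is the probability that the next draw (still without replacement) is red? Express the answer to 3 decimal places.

0.268

Under each hypothesis, the probability of the observed sequence is: P(data | bag A) = (11/12)(10/11) = 5/6; P(data | bag B) = (6/9)(5/8) = 5/12; P(data | bag C) = (2/5)(1/4) = 1/10.
The prior-weighted likelihoods are 1/3 · 5/6 = 5/18, 1/3 · 5/12 = 5/36, 1/3 · 1/10 = 1/30; these sum to 9/20.
The posterior is then P(bag A | data) = 50/81, P(bag B | data) = 25/81, P(bag C | data) = 2/27.
So P(red next | data) = Σ P(red next | H) P(H | data) = (1/10)(50/81) + (3/7)(25/81) + (1)(2/27) = 152/567.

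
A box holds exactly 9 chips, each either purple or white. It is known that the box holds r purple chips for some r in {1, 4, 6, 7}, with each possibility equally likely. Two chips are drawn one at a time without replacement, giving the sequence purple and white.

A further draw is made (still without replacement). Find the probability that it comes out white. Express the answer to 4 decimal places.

0.4429

Under each hypothesis, the probability of the observed sequence is: P(data | r = 1) = (1/9)(8/8) = 1/9; P(data | r = 4) = (4/9)(5/8) = 5/18; P(data | r = 6) = (6/9)(3/8) = 1/4; P(data | r = 7) = (7/9)(2/8) = 7/36.
Weighting by the prior gives 1/4 · 1/9 = 1/36, 1/4 · 5/18 = 5/72, 1/4 · 1/4 = 1/16, 1/4 · 7/36 = 7/144; with total 5/24.
Normalising, the posterior is P(r = 1 | data) = 2/15, P(r = 4 | data) = 1/3, P(r = 6 | data) = 3/10, P(r = 7 | data) = 7/30.
The predictive probability is P(white next | data) = (1)(2/15) + (4/7)(1/3) + (2/7)(3/10) + (1/7)(7/30) = 31/70.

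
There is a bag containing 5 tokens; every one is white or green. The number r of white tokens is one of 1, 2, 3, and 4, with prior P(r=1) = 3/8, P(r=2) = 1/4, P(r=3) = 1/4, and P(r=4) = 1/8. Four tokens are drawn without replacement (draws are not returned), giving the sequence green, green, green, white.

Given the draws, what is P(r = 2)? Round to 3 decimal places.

0.250

For each hypothesis, P(data | H) works out to: P(data | r = 1) = (4/5)(3/4)(2/3)(1/2) = 1/5; P(data | r = 2) = (3/5)(2/4)(1/3)(2/2) = 1/10; P(data | r = 3) = (2/5)(1/4)(0/3) = 0; P(data | r = 4) = (1/5)(0/4) = 0.
The prior-weighted likelihoods are 3/8 · 1/5 = 3/40, 1/4 · 1/10 = 1/40, 1/4 · 0 = 0, 1/8 · 0 = 0; summing to 1/10.
Hence P(r = 2 | data) = (1/40) / (1/10) = 1/4.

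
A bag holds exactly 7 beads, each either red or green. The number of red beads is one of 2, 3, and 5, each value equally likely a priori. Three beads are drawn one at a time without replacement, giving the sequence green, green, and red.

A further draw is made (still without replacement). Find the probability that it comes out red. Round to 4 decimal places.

0.4419

Compute the likelihood of the observed sequence for each case: P(data | r = 2) = (5/7)(4/6)(2/5) = 4/21; P(data | r = 3) = (4/7)(3/6)(3/5) = 6/35; P(data | r = 5) = (2/7)(1/6)(5/5) = 1/21.
Weighting by the prior gives 1/3 · 4/21 = 4/63, 1/3 · 6/35 = 2/35, 1/3 · 1/21 = 1/63; summing to 43/315.
Dividing through by the total gives posterior P(r = 2 | data) = 20/43, P(r = 3 | data) = 18/43, P(r = 5 | data) = 5/43.
So P(red next | data) = Σ P(red next | H) P(H | data) = (1/4)(20/43) + (1/2)(18/43) + (1)(5/43) = 19/43.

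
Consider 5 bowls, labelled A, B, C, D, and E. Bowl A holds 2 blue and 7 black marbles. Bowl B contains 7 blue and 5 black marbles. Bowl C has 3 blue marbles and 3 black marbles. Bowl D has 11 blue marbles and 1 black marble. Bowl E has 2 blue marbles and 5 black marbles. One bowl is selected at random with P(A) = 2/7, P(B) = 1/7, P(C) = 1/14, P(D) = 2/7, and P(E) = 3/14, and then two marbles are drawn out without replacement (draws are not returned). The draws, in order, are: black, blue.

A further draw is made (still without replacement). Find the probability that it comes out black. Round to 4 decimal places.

Compute the likelihood of the observed sequence for each case: P(data | bowl A) = (7/9)(2/8) = 0.19444; P(data | bowl B) = (5/12)(7/11) = 0.26515; P(data | bowl C) = (3/6)(3/5) = 0.3; P(data | bowl D) = (1/12)(11/11) = 0.083333; P(data | bowl E) = (5/7)(2/6) = 0.2381.
Multiplying each by its prior: 2/7 · 0.19444 = 0.055556, 1/7 · 0.26515 = 0.037879, 1/14 · 0.3 = 0.021429, 2/7 · 0.083333 = 0.02381, 3/14 · 0.2381 = 0.05102; these sum to 0.18969.
Dividing through by the total gives posterior P(bowl A | data) = 0.29287, P(bowl B | data) = 0.19968, P(bowl C | data) = 0.11296, P(bowl D | data) = 0.12552, P(bowl E | data) = 0.26896.
Averaging over the posterior, P(black next | data) = (6/7)(0.29287) + (2/5)(0.19968) + (1/2)(0.11296) + (0)(0.12552) + (4/5)(0.26896) = 0.60256.

0.6026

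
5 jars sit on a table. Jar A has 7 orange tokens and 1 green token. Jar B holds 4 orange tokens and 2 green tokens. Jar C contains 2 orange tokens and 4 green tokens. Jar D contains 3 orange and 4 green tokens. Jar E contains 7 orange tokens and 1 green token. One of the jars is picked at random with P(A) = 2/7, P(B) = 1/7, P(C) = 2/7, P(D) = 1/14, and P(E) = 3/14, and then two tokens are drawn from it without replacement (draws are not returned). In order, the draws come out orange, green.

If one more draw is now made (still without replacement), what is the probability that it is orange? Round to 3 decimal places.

0.600

For each hypothesis, P(data | H) works out to: P(data | jar A) = (7/8)(1/7) = 0.125; P(data | jar B) = (4/6)(2/5) = 0.26667; P(data | jar C) = (2/6)(4/5) = 0.26667; P(data | jar D) = (3/7)(4/6) = 0.28571; P(data | jar E) = (7/8)(1/7) = 0.125.
The prior-weighted likelihoods are 2/7 · 0.125 = 0.035714, 1/7 · 0.26667 = 0.038095, 2/7 · 0.26667 = 0.07619, 1/14 · 0.28571 = 0.020408, 3/14 · 0.125 = 0.026786; summing to 0.19719.
Normalising, the posterior is P(jar A | data) = 0.18111, P(jar B | data) = 0.19319, P(jar C | data) = 0.38637, P(jar D | data) = 0.10349, P(jar E | data) = 0.13583.
The predictive probability is P(orange next | data) = (1)(0.18111) + (3/4)(0.19319) + (1/4)(0.38637) + (2/5)(0.10349) + (1)(0.13583) = 0.59983.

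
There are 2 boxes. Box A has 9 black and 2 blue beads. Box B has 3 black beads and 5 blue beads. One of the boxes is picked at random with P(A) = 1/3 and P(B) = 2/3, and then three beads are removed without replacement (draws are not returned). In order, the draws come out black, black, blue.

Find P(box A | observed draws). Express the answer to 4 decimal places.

Compute the likelihood of the observed sequence for each case: P(data | box A) = (9/11)(8/10)(2/9) = 0.14545; P(data | box B) = (3/8)(2/7)(5/6) = 0.089286.
The prior-weighted likelihoods are 1/3 · 0.14545 = 0.048485, 2/3 · 0.089286 = 0.059524; with total 0.10801.
Hence P(box A | data) = (0.048485) / (0.10801) = 0.4489.

0.4489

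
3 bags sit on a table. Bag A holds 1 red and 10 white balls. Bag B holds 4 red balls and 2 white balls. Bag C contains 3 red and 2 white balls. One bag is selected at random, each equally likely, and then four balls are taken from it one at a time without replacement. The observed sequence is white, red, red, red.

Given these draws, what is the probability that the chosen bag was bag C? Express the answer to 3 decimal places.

0.429

Under each hypothesis, the probability of the observed sequence is: P(data | bag A) = (10/11)(1/10)(0/9) = 0; P(data | bag B) = (2/6)(4/5)(3/4)(2/3) = 2/15; P(data | bag C) = (2/5)(3/4)(2/3)(1/2) = 1/10.
Multiplying each by its prior: 1/3 · 0 = 0, 1/3 · 2/15 = 2/45, 1/3 · 1/10 = 1/30; with total 7/90.
So P(bag C | data) = (1/30) / (7/90) = 3/7.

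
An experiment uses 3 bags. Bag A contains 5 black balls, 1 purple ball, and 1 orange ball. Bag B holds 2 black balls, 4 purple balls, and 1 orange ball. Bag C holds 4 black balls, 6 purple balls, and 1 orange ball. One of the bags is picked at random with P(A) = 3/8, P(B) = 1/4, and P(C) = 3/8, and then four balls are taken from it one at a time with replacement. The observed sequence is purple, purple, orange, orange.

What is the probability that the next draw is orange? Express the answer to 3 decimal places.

The likelihood of the observed sequence under each hypothesis: P(data | bag A) = (1/7)(1/7)(1/7)(1/7) = 0.00041649; P(data | bag B) = (4/7)(4/7)(1/7)(1/7) = 0.0066639; P(data | bag C) = (6/11)(6/11)(1/11)(1/11) = 0.0024588.
Multiplying each by its prior: 3/8 · 0.00041649 = 0.00015618, 1/4 · 0.0066639 = 0.001666, 3/8 · 0.0024588 = 0.00092207; summing to 0.0027442.
The posterior is then P(bag A | data) = 0.056914, P(bag B | data) = 0.60708, P(bag C | data) = 0.336.
The predictive probability is P(orange next | data) = (1/7)(0.056914) + (1/7)(0.60708) + (1/11)(0.336) = 0.1254.

0.125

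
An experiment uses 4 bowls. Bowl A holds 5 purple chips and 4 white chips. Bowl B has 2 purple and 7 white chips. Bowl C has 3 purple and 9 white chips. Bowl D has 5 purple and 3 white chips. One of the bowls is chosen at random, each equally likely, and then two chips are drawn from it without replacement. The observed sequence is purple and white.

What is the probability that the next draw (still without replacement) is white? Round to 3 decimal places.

For each hypothesis, P(data | H) works out to: P(data | bowl A) = (5/9)(4/8) = 0.27778; P(data | bowl B) = (2/9)(7/8) = 0.19444; P(data | bowl C) = (3/12)(9/11) = 0.20455; P(data | bowl D) = (5/8)(3/7) = 0.26786.
The prior-weighted likelihoods are 1/4 · 0.27778 = 0.069444, 1/4 · 0.19444 = 0.048611, 1/4 · 0.20455 = 0.051136, 1/4 · 0.26786 = 0.066964; summing to 0.23616.
The posterior is then P(bowl A | data) = 0.29406, P(bowl B | data) = 0.20584, P(bowl C | data) = 0.21654, P(bowl D | data) = 0.28356.
The predictive probability is P(white next | data) = (3/7)(0.29406) + (6/7)(0.20584) + (4/5)(0.21654) + (1/3)(0.28356) = 0.57021.

0.570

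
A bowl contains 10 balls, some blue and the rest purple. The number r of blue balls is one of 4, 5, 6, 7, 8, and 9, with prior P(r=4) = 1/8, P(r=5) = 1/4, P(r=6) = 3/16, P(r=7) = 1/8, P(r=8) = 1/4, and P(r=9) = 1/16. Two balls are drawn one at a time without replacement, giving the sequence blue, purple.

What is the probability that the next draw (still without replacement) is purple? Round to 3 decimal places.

0.375

For each hypothesis, P(data | H) works out to: P(data | r = 4) = (4/10)(6/9) = 4/15; P(data | r = 5) = (5/10)(5/9) = 5/18; P(data | r = 6) = (6/10)(4/9) = 4/15; P(data | r = 7) = (7/10)(3/9) = 7/30; P(data | r = 8) = (8/10)(2/9) = 8/45; P(data | r = 9) = (9/10)(1/9) = 1/10.
The prior-weighted likelihoods are 1/8 · 4/15 = 1/30, 1/4 · 5/18 = 5/72, 3/16 · 4/15 = 1/20, 1/8 · 7/30 = 7/240, 1/4 · 8/45 = 2/45, 1/16 · 1/10 = 1/160; summing to 67/288.
Dividing through by the total gives posterior P(r = 4 | data) = 48/335, P(r = 5 | data) = 20/67, P(r = 6 | data) = 72/335, P(r = 7 | data) = 42/335, P(r = 8 | data) = 64/335, P(r = 9 | data) = 9/335.
So P(purple next | data) = Σ P(purple next | H) P(H | data) = (5/8)(48/335) + (1/2)(20/67) + (3/8)(72/335) + (1/4)(42/335) + (1/8)(64/335) + (0)(9/335) = 251/670.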